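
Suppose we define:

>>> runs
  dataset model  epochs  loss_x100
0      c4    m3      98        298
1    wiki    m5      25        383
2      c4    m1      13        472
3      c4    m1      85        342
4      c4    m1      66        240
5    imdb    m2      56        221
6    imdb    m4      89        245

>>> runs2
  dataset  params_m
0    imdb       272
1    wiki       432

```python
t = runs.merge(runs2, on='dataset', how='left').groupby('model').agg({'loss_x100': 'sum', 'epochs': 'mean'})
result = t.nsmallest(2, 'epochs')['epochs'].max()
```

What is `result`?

54.6666666667

merge on 'dataset' (how='left') → 7 rows:
  dataset model  epochs  loss_x100  params_m
0      c4    m3      98        298       NaN
1    wiki    m5      25        383     432.0
2      c4    m1      13        472       NaN
3      c4    m1      85        342       NaN
4      c4    m1      66        240       NaN
5    imdb    m2      56        221     272.0
6    imdb    m4      89        245     272.0
group by model: sum(loss_x100), mean(epochs):
       loss_x100     epochs
model                      
m1          1054  54.666667
m2           221  56.000000
m3           298  98.000000
m4           245  89.000000
m5           383  25.000000
take 2 rows with smallest epochs:
       loss_x100     epochs
model                      
m5           383  25.000000
m1          1054  54.666667
Then the max of column 'epochs': 54.6666666667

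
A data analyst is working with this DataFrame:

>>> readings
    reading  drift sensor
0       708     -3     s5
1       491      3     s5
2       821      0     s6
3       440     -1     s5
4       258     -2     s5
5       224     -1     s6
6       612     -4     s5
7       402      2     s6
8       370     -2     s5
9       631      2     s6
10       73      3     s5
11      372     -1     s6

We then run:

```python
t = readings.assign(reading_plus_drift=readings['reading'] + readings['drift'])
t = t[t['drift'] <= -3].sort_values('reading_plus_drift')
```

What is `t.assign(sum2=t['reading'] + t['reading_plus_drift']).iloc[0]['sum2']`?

1220

add column reading_plus_drift = readings['reading'] + readings['drift']:
    reading  drift sensor  reading_plus_drift
0       708     -3     s5                 705
1       491      3     s5                 494
2       821      0     s6                 821
3       440     -1     s5                 439
4       258     -2     s5                 256
5       224     -1     s6                 223
6       612     -4     s5                 608
7       402      2     s6                 404
8       370     -2     s5                 368
9       631      2     s6                 633
10       73      3     s5                  76
11      372     -1     s6                 371
filter rows where drift <= -3:
   reading  drift sensor  reading_plus_drift
0      708     -3     s5                 705
6      612     -4     s5                 608
sort by reading_plus_drift:
   reading  drift sensor  reading_plus_drift
6      612     -4     s5                 608
0      708     -3     s5                 705
add column sum2 = t['reading'] + t['reading_plus_drift']:
   reading  drift sensor  reading_plus_drift  sum2
6      612     -4     s5                 608  1220
0      708     -3     s5                 705  1413
So iloc[0]['sum2'] = 1220.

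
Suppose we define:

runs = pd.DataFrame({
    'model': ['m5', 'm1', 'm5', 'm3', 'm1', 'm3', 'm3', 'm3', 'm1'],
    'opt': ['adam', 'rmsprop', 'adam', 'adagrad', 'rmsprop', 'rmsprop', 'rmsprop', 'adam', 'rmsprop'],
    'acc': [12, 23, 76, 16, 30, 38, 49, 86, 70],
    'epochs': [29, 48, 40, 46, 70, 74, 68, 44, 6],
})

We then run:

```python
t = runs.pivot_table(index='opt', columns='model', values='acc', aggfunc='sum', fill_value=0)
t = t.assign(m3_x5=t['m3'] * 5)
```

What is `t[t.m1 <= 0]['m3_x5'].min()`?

80

pivot: rows=opt, cols=model, sum(acc):
model     m1  m3  m5
opt                 
adagrad    0  16   0
adam       0  86  88
rmsprop  123  87   0
add column m3_x5 = t['m3'] * 5:
model     m1  m3  m5  m3_x5
opt                        
adagrad    0  16   0     80
adam       0  86  88    430
rmsprop  123  87   0    435
filter rows where m1 <= 0:
model    m1  m3  m5  m3_x5
opt                       
adagrad   0  16   0     80
adam      0  86  88    430
The min of column 'm3_x5' is 80.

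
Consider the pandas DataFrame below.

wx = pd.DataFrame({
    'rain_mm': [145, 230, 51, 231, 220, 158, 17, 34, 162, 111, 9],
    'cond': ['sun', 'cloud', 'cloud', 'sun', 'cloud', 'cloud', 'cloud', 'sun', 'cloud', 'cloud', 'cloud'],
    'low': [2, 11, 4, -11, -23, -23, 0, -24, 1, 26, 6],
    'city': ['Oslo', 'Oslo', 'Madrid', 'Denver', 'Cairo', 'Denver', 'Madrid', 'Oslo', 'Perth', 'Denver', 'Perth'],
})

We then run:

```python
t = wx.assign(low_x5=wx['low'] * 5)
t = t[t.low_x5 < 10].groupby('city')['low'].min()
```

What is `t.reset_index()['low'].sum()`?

-69

add column low_x5 = wx['low'] * 5:
    rain_mm   cond  low    city  low_x5
0       145    sun    2    Oslo      10
1       230  cloud   11    Oslo      55
2        51  cloud    4  Madrid      20
3       231    sun  -11  Denver     -55
4       220  cloud  -23   Cairo    -115
5       158  cloud  -23  Denver    -115
6        17  cloud    0  Madrid       0
7        34    sun  -24    Oslo    -120
8       162  cloud    1   Perth       5
9       111  cloud   26  Denver     130
10        9  cloud    6   Perth      30
filter rows where low_x5 < 10:
   rain_mm   cond  low    city  low_x5
3      231    sun  -11  Denver     -55
4      220  cloud  -23   Cairo    -115
5      158  cloud  -23  Denver    -115
6       17  cloud    0  Madrid       0
7       34    sun  -24    Oslo    -120
8      162  cloud    1   Perth       5
group by city, min of low:
city
Cairo    -23
Denver   -23
Madrid     0
Oslo     -24
Perth      1
Name: low, dtype: int64
reset_index():
     city  low
0   Cairo  -23
1  Denver  -23
2  Madrid    0
3    Oslo  -24
4   Perth    1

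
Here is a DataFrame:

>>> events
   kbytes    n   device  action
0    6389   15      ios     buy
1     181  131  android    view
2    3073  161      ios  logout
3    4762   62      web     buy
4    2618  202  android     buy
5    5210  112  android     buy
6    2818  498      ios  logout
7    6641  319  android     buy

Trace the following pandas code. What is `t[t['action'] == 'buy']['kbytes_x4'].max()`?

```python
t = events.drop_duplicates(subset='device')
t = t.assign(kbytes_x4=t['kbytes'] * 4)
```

drop duplicate device (keep=first):
   kbytes    n   device action
0    6389   15      ios    buy
1     181  131  android   view
3    4762   62      web    buy
add column kbytes_x4 = t['kbytes'] * 4:
   kbytes    n   device action  kbytes_x4
0    6389   15      ios    buy      25556
1     181  131  android   view        724
3    4762   62      web    buy      19048
filter rows where action == 'buy':
   kbytes   n device action  kbytes_x4
0    6389  15    ios    buy      25556
3    4762  62    web    buy      19048
max of column 'kbytes_x4' → 25556

25556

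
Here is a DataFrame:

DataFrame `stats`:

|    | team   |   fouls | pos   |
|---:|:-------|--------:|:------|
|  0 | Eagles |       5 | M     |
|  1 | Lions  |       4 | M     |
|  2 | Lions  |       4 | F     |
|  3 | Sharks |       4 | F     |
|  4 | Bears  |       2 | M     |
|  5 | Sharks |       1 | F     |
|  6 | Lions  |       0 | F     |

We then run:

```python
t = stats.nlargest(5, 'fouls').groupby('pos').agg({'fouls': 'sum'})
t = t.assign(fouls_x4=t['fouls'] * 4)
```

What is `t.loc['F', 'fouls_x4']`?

take 5 rows with largest fouls:
     team  fouls pos
0  Eagles      5   M
1   Lions      4   M
2   Lions      4   F
3  Sharks      4   F
4   Bears      2   M
group by pos, sum of fouls:
     fouls
pos       
F        8
M       11
add column fouls_x4 = t['fouls'] * 4:
     fouls  fouls_x4
pos                 
F        8        32
M       11        44
Reading off the value at row 'F', column 'fouls_x4', we get 32.

32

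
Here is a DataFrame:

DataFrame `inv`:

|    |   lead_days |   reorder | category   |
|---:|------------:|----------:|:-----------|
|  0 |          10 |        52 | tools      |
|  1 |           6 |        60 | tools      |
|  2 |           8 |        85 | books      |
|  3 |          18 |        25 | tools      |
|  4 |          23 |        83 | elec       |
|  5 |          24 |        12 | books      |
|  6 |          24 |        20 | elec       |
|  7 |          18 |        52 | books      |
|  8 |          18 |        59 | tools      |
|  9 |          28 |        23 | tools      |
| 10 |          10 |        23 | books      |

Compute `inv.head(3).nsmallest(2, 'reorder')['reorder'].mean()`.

take first 3 rows:
   lead_days  reorder category
0         10       52    tools
1          6       60    tools
2          8       85    books
take 2 rows with smallest reorder:
   lead_days  reorder category
0         10       52    tools
1          6       60    tools

56.0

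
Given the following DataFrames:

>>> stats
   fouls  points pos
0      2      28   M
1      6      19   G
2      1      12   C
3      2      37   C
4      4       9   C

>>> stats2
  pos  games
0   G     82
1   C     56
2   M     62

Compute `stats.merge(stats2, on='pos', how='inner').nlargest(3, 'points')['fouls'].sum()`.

10

merge on 'pos' (how='inner') → 5 rows:
   fouls  points pos  games
0      2      28   M     62
1      6      19   G     82
2      1      12   C     56
3      2      37   C     56
4      4       9   C     56
take 3 rows with largest points:
   fouls  points pos  games
3      2      37   C     56
0      2      28   M     62
1      6      19   G     82
The sum of column 'fouls' is 10.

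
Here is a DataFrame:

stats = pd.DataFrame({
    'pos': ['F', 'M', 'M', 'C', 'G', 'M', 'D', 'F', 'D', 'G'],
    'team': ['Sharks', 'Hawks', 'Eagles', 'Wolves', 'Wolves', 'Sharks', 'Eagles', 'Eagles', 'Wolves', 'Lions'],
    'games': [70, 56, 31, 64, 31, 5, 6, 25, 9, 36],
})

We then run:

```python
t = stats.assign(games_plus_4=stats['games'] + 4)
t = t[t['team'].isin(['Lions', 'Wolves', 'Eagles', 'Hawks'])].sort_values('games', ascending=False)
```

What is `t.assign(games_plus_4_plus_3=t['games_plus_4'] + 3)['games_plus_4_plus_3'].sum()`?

314

add column games_plus_4 = stats['games'] + 4:
  pos    team  games  games_plus_4
0   F  Sharks     70            74
1   M   Hawks     56            60
2   M  Eagles     31            35
3   C  Wolves     64            68
4   G  Wolves     31            35
5   M  Sharks      5             9
6   D  Eagles      6            10
7   F  Eagles     25            29
8   D  Wolves      9            13
9   G   Lions     36            40
filter rows where team in ['Lions', 'Wolves', 'Eagles', 'Hawks']:
  pos    team  games  games_plus_4
1   M   Hawks     56            60
2   M  Eagles     31            35
3   C  Wolves     64            68
4   G  Wolves     31            35
6   D  Eagles      6            10
7   F  Eagles     25            29
8   D  Wolves      9            13
9   G   Lions     36            40
sort by games descending:
  pos    team  games  games_plus_4
3   C  Wolves     64            68
1   M   Hawks     56            60
9   G   Lions     36            40
2   M  Eagles     31            35
4   G  Wolves     31            35
7   F  Eagles     25            29
8   D  Wolves      9            13
6   D  Eagles      6            10
add column games_plus_4_plus_3 = t['games_plus_4'] + 3:
  pos    team  games  games_plus_4  games_plus_4_plus_3
3   C  Wolves     64            68                   71
1   M   Hawks     56            60                   63
9   G   Lions     36            40                   43
2   M  Eagles     31            35                   38
4   G  Wolves     31            35                   38
7   F  Eagles     25            29                   32
8   D  Wolves      9            13                   16
6   D  Eagles      6            10                   13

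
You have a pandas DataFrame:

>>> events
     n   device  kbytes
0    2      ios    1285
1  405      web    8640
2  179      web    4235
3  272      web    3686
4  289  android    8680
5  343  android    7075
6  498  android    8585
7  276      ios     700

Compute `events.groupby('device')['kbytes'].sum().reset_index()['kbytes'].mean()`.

group by device, sum of kbytes:
device
android    24340
ios         1985
web        16561
Name: kbytes, dtype: int64
reset_index():
    device  kbytes
0  android   24340
1      ios    1985
2      web   16561
The mean of column 'kbytes' is 14295.3333333.

14295.3333333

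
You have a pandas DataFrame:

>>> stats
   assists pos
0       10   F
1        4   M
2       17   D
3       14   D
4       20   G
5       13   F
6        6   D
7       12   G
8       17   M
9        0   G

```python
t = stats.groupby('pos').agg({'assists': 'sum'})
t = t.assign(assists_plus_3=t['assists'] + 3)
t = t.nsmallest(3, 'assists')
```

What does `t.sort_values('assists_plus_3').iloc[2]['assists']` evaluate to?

group by pos, sum of assists:
     assists
pos         
D         37
F         23
G         32
M         21
add column assists_plus_3 = t['assists'] + 3:
     assists  assists_plus_3
pos                         
D         37              40
F         23              26
G         32              35
M         21              24
take 3 rows with smallest assists:
     assists  assists_plus_3
pos                         
M         21              24
F         23              26
G         32              35
sort by assists_plus_3:
     assists  assists_plus_3
pos                         
M         21              24
F         23              26
G         32              35

32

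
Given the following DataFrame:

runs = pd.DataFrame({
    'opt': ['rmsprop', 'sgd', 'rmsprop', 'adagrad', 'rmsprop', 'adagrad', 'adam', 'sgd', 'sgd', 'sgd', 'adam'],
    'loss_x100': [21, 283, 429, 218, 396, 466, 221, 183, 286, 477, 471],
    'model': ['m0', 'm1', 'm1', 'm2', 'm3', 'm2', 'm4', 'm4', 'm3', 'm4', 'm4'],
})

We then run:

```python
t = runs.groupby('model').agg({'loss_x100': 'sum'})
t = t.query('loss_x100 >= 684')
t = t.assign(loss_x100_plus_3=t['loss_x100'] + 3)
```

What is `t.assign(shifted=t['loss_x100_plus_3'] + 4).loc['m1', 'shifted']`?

group by model, sum of loss_x100:
       loss_x100
model           
m0            21
m1           712
m2           684
m3           682
m4          1352
filter rows where loss_x100 >= 684:
       loss_x100
model           
m1           712
m2           684
m4          1352
add column loss_x100_plus_3 = t['loss_x100'] + 3:
       loss_x100  loss_x100_plus_3
model                             
m1           712               715
m2           684               687
m4          1352              1355
add column shifted = t['loss_x100_plus_3'] + 4:
       loss_x100  loss_x100_plus_3  shifted
model                                      
m1           712               715      719
m2           684               687      691
m4          1352              1355     1359

719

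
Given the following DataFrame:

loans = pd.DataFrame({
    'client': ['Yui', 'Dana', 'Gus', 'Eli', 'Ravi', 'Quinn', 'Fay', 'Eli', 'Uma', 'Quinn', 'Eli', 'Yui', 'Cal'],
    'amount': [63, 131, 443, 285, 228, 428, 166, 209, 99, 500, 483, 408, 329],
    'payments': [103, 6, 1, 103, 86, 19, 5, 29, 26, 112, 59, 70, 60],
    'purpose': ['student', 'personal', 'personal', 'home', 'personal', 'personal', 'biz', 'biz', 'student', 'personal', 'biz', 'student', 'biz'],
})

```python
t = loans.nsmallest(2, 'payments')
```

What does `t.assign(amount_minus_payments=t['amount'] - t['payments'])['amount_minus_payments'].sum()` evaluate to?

take 2 rows with smallest payments:
  client  amount  payments   purpose
2    Gus     443         1  personal
6    Fay     166         5       biz
add column amount_minus_payments = t['amount'] - t['payments']:
  client  amount  payments   purpose  amount_minus_payments
2    Gus     443         1  personal                    442
6    Fay     166         5       biz                    161
Reading off the sum of column 'amount_minus_payments', we get 603.

603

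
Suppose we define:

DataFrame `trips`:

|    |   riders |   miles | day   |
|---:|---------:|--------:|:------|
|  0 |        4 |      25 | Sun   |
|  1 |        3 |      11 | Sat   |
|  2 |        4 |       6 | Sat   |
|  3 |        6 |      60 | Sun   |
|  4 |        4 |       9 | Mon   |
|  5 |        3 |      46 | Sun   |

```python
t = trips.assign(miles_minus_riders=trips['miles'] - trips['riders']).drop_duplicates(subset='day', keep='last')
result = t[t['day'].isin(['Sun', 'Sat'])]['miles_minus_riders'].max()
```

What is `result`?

43

add column miles_minus_riders = trips['miles'] - trips['riders']:
   riders  miles  day  miles_minus_riders
0       4     25  Sun                  21
1       3     11  Sat                   8
2       4      6  Sat                   2
3       6     60  Sun                  54
4       4      9  Mon                   5
5       3     46  Sun                  43
drop duplicate day (keep=last):
   riders  miles  day  miles_minus_riders
2       4      6  Sat                   2
4       4      9  Mon                   5
5       3     46  Sun                  43
filter rows where day in ['Sun', 'Sat']:
   riders  miles  day  miles_minus_riders
2       4      6  Sat                   2
5       3     46  Sun                  43
The max of column 'miles_minus_riders' is 43.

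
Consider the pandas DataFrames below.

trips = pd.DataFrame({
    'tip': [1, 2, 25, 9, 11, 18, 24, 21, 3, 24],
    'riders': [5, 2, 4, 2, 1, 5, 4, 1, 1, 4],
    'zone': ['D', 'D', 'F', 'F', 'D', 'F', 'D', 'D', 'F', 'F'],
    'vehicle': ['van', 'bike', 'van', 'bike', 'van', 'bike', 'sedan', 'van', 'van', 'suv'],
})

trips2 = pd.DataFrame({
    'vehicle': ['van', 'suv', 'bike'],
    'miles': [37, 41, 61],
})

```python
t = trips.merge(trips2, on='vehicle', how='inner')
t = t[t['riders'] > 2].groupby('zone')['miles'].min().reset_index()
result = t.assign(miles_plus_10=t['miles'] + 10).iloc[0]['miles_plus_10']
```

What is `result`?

merge on 'vehicle' (how='inner') → 9 rows:
   tip  riders zone vehicle  miles
0    1       5    D     van     37
1    2       2    D    bike     61
2   25       4    F     van     37
3    9       2    F    bike     61
4   11       1    D     van     37
5   18       5    F    bike     61
6   21       1    D     van     37
7    3       1    F     van     37
8   24       4    F     suv     41
filter rows where riders > 2:
   tip  riders zone vehicle  miles
0    1       5    D     van     37
2   25       4    F     van     37
5   18       5    F    bike     61
8   24       4    F     suv     41
group by zone, min of miles:
zone
D    37
F    37
Name: miles, dtype: int64
reset_index():
  zone  miles
0    D     37
1    F     37
add column miles_plus_10 = t['miles'] + 10:
  zone  miles  miles_plus_10
0    D     37             47
1    F     37             47
So iloc[0]['miles_plus_10'] = 47.

47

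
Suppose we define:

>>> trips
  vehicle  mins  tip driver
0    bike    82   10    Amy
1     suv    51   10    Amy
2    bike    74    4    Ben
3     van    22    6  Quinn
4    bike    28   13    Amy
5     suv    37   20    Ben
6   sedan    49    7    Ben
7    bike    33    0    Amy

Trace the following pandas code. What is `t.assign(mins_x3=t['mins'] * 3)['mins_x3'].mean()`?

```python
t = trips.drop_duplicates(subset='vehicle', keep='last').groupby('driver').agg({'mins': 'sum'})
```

drop duplicate vehicle (keep=last):
  vehicle  mins  tip driver
3     van    22    6  Quinn
5     suv    37   20    Ben
6   sedan    49    7    Ben
7    bike    33    0    Amy
group by driver, sum of mins:
        mins
driver      
Amy       33
Ben       86
Quinn     22
add column mins_x3 = t['mins'] * 3:
        mins  mins_x3
driver               
Amy       33       99
Ben       86      258
Quinn     22       66
Hence 141.0.

141.0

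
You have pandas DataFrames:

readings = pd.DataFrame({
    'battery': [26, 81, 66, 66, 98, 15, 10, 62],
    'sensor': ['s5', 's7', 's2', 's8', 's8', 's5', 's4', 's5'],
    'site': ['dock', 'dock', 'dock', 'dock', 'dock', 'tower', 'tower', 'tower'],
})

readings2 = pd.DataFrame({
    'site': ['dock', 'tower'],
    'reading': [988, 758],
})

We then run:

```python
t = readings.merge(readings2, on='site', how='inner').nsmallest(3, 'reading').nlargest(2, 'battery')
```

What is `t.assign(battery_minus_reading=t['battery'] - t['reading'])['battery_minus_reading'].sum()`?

-1439

merge on 'site' (how='inner') → 8 rows:
   battery sensor   site  reading
0       26     s5   dock      988
1       81     s7   dock      988
2       66     s2   dock      988
3       66     s8   dock      988
4       98     s8   dock      988
5       15     s5  tower      758
6       10     s4  tower      758
7       62     s5  tower      758
take 3 rows with smallest reading:
   battery sensor   site  reading
5       15     s5  tower      758
6       10     s4  tower      758
7       62     s5  tower      758
take 2 rows with largest battery:
   battery sensor   site  reading
7       62     s5  tower      758
5       15     s5  tower      758
add column battery_minus_reading = t['battery'] - t['reading']:
   battery sensor   site  reading  battery_minus_reading
7       62     s5  tower      758                   -696
5       15     s5  tower      758                   -743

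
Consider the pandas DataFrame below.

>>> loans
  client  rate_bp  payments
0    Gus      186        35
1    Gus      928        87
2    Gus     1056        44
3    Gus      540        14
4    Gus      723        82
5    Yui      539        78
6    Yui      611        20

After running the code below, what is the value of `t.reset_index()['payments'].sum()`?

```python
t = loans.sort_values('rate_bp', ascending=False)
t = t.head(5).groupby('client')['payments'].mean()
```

76.75

sort by rate_bp descending:
  client  rate_bp  payments
2    Gus     1056        44
1    Gus      928        87
4    Gus      723        82
6    Yui      611        20
3    Gus      540        14
5    Yui      539        78
0    Gus      186        35
take first 5 rows:
  client  rate_bp  payments
2    Gus     1056        44
1    Gus      928        87
4    Gus      723        82
6    Yui      611        20
3    Gus      540        14
group by client, mean of payments:
client
Gus    56.75
Yui    20.00
Name: payments, dtype: float64
reset_index():
  client  payments
0    Gus     56.75
1    Yui     20.00
Taking the sum of column 'payments' gives 76.75.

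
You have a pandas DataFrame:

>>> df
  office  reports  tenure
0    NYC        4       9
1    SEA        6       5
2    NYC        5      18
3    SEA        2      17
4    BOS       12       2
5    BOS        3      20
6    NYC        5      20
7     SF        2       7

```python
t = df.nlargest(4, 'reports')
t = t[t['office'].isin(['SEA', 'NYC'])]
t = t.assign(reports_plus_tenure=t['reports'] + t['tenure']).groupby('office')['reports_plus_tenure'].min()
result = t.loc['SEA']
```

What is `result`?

11

take 4 rows with largest reports:
  office  reports  tenure
4    BOS       12       2
1    SEA        6       5
2    NYC        5      18
6    NYC        5      20
filter rows where office in ['SEA', 'NYC']:
  office  reports  tenure
1    SEA        6       5
2    NYC        5      18
6    NYC        5      20
add column reports_plus_tenure = t['reports'] + t['tenure']:
  office  reports  tenure  reports_plus_tenure
1    SEA        6       5                   11
2    NYC        5      18                   23
6    NYC        5      20                   25
group by office, min of reports_plus_tenure:
office
NYC    23
SEA    11
Name: reports_plus_tenure, dtype: int64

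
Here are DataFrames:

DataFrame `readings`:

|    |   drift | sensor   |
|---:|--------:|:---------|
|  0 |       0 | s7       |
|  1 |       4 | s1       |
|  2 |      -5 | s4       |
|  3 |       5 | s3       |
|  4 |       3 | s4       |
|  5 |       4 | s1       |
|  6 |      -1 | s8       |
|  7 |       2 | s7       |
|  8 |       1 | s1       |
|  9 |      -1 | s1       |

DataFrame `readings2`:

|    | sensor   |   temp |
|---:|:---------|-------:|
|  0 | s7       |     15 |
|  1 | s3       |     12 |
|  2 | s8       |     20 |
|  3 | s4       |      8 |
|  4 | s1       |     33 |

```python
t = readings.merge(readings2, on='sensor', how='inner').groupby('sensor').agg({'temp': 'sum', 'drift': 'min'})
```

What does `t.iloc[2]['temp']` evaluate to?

16

merge on 'sensor' (how='inner') → 10 rows:
   drift sensor  temp
0      0     s7    15
1      4     s1    33
2     -5     s4     8
3      5     s3    12
4      3     s4     8
5      4     s1    33
6     -1     s8    20
7      2     s7    15
8      1     s1    33
9     -1     s1    33
group by sensor: sum(temp), min(drift):
        temp  drift
sensor             
s1       132     -1
s3        12      5
s4        16     -5
s7        30      0
s8        20     -1
Then the value at position 2, column 'temp': 16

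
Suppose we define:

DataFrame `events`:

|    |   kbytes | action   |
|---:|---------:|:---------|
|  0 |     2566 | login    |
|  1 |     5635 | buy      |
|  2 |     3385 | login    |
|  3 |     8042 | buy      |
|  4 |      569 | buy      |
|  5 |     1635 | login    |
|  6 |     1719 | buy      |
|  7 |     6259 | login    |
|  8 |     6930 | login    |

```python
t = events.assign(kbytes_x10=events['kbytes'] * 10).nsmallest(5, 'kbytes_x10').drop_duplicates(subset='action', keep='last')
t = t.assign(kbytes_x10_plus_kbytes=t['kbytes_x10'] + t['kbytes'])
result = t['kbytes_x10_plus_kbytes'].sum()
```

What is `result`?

56144

add column kbytes_x10 = events['kbytes'] * 10:
   kbytes action  kbytes_x10
0    2566  login       25660
1    5635    buy       56350
2    3385  login       33850
3    8042    buy       80420
4     569    buy        5690
5    1635  login       16350
6    1719    buy       17190
7    6259  login       62590
8    6930  login       69300
take 5 rows with smallest kbytes_x10:
   kbytes action  kbytes_x10
4     569    buy        5690
5    1635  login       16350
6    1719    buy       17190
0    2566  login       25660
2    3385  login       33850
drop duplicate action (keep=last):
   kbytes action  kbytes_x10
6    1719    buy       17190
2    3385  login       33850
add column kbytes_x10_plus_kbytes = t['kbytes_x10'] + t['kbytes']:
   kbytes action  kbytes_x10  kbytes_x10_plus_kbytes
6    1719    buy       17190                   18909
2    3385  login       33850                   37235
Hence 56144.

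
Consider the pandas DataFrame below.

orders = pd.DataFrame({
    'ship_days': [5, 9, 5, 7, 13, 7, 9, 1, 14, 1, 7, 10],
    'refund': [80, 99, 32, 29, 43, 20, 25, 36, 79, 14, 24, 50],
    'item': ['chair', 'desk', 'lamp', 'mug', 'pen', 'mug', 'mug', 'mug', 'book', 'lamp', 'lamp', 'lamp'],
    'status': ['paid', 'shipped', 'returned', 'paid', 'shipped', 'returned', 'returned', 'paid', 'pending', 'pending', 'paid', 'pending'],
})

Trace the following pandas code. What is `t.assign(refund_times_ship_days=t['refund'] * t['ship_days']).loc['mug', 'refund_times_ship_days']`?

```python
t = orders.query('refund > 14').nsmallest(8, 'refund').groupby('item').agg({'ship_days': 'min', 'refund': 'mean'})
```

filter rows where refund > 14:
    ship_days  refund   item    status
0           5      80  chair      paid
1           9      99   desk   shipped
2           5      32   lamp  returned
3           7      29    mug      paid
4          13      43    pen   shipped
5           7      20    mug  returned
6           9      25    mug  returned
7           1      36    mug      paid
8          14      79   book   pending
10          7      24   lamp      paid
11         10      50   lamp   pending
take 8 rows with smallest refund:
    ship_days  refund  item    status
5           7      20   mug  returned
10          7      24  lamp      paid
6           9      25   mug  returned
3           7      29   mug      paid
2           5      32  lamp  returned
7           1      36   mug      paid
4          13      43   pen   shipped
11         10      50  lamp   pending
group by item: min(ship_days), mean(refund):
      ship_days     refund
item                      
lamp          5  35.333333
mug           1  27.500000
pen          13  43.000000
add column refund_times_ship_days = t['refund'] * t['ship_days']:
      ship_days     refund  refund_times_ship_days
item                                              
lamp          5  35.333333              176.666667
mug           1  27.500000               27.500000
pen          13  43.000000              559.000000

27.5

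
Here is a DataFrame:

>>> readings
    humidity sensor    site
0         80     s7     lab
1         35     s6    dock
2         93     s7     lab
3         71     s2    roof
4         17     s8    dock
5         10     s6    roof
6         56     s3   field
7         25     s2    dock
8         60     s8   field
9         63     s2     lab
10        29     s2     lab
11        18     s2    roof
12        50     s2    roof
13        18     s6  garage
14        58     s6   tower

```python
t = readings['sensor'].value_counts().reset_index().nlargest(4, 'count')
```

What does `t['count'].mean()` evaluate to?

value_counts of sensor:
sensor
s2    6
s6    4
s7    2
s8    2
s3    1
Name: count, dtype: int64
reset_index():
  sensor  count
0     s2      6
1     s6      4
2     s7      2
3     s8      2
4     s3      1
take 4 rows with largest count:
  sensor  count
0     s2      6
1     s6      4
2     s7      2
3     s8      2
mean of column 'count' → 3.5

3.5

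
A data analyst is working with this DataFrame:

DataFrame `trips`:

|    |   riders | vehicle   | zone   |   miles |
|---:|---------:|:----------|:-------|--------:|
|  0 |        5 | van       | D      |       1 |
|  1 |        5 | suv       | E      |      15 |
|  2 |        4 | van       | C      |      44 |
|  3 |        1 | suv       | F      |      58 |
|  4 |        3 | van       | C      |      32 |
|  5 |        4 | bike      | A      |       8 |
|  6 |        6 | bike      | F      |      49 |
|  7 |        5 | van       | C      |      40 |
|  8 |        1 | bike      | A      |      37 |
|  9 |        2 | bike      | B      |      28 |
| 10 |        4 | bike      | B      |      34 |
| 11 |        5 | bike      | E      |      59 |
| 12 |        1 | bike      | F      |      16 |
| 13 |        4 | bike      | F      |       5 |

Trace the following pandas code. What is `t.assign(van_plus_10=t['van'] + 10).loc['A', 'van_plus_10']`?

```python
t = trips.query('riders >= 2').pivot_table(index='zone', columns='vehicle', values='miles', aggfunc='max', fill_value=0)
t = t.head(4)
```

10

filter rows where riders >= 2:
    riders vehicle zone  miles
0        5     van    D      1
1        5     suv    E     15
2        4     van    C     44
4        3     van    C     32
5        4    bike    A      8
6        6    bike    F     49
7        5     van    C     40
9        2    bike    B     28
10       4    bike    B     34
11       5    bike    E     59
13       4    bike    F      5
pivot: rows=zone, cols=vehicle, max(miles):
vehicle  bike  suv  van
zone                   
A           8    0    0
B          34    0    0
C           0    0   44
D           0    0    1
E          59   15    0
F          49    0    0
take first 4 rows:
vehicle  bike  suv  van
zone                   
A           8    0    0
B          34    0    0
C           0    0   44
D           0    0    1
add column van_plus_10 = t['van'] + 10:
vehicle  bike  suv  van  van_plus_10
zone                                
A           8    0    0           10
B          34    0    0           10
C           0    0   44           54
D           0    0    1           11
The value at row 'A', column 'van_plus_10' is 10.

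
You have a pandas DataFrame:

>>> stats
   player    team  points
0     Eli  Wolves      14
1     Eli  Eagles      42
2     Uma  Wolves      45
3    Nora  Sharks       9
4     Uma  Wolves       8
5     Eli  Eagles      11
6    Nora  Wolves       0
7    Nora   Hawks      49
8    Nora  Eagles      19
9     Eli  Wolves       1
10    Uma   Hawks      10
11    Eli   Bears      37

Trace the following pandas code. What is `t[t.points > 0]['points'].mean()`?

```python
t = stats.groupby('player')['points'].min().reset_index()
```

4.5

group by player, min of points:
player
Eli     1
Nora    0
Uma     8
Name: points, dtype: int64
reset_index():
  player  points
0    Eli       1
1   Nora       0
2    Uma       8
filter rows where points > 0:
  player  points
0    Eli       1
2    Uma       8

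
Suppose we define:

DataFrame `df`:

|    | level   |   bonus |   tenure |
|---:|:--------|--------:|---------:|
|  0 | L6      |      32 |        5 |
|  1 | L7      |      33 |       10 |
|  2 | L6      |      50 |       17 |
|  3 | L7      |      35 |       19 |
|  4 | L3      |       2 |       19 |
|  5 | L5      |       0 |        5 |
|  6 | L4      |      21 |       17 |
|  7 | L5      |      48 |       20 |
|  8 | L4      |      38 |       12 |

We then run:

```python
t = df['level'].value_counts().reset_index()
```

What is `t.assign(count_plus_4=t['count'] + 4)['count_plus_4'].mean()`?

value_counts of level:
level
L6    2
L7    2
L5    2
L4    2
L3    1
Name: count, dtype: int64
reset_index():
  level  count
0    L6      2
1    L7      2
2    L5      2
3    L4      2
4    L3      1
add column count_plus_4 = t['count'] + 4:
  level  count  count_plus_4
0    L6      2             6
1    L7      2             6
2    L5      2             6
3    L4      2             6
4    L3      1             5

5.8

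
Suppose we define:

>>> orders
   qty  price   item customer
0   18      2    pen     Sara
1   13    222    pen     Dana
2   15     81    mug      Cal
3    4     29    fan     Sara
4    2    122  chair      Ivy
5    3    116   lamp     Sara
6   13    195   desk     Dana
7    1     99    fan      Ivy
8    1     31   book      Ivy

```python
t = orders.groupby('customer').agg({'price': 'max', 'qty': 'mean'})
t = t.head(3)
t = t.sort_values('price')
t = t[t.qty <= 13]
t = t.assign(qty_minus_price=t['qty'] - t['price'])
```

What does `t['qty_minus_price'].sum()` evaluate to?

-329.666666667

group by customer: max(price), mean(qty):
          price        qty
customer                  
Cal          81  15.000000
Dana        222  13.000000
Ivy         122   1.333333
Sara        116   8.333333
take first 3 rows:
          price        qty
customer                  
Cal          81  15.000000
Dana        222  13.000000
Ivy         122   1.333333
sort by price:
          price        qty
customer                  
Cal          81  15.000000
Ivy         122   1.333333
Dana        222  13.000000
filter rows where qty <= 13:
          price        qty
customer                  
Ivy         122   1.333333
Dana        222  13.000000
add column qty_minus_price = t['qty'] - t['price']:
          price        qty  qty_minus_price
customer                                   
Ivy         122   1.333333      -120.666667
Dana        222  13.000000      -209.000000
Then the sum of column 'qty_minus_price': -329.666666667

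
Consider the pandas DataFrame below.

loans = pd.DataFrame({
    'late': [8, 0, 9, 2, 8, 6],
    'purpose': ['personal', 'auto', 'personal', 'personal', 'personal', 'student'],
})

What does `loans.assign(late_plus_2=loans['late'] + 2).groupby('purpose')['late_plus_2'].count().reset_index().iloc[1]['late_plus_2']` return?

add column late_plus_2 = loans['late'] + 2:
   late   purpose  late_plus_2
0     8  personal           10
1     0      auto            2
2     9  personal           11
3     2  personal            4
4     8  personal           10
5     6   student            8
group by purpose, count of late_plus_2:
purpose
auto        1
personal    4
student     1
Name: late_plus_2, dtype: int64
reset_index():
    purpose  late_plus_2
0      auto            1
1  personal            4
2   student            1

4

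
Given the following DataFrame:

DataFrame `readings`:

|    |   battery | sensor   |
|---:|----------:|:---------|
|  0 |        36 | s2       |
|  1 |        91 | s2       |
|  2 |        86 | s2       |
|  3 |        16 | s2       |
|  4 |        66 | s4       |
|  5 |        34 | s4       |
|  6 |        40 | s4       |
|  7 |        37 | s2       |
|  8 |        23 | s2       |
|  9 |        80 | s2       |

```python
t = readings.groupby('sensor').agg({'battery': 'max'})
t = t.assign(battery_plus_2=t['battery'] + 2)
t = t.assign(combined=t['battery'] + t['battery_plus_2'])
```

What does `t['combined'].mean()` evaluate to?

group by sensor, max of battery:
        battery
sensor         
s2           91
s4           66
add column battery_plus_2 = t['battery'] + 2:
        battery  battery_plus_2
sensor                         
s2           91              93
s4           66              68
add column combined = t['battery'] + t['battery_plus_2']:
        battery  battery_plus_2  combined
sensor                                   
s2           91              93       184
s4           66              68       134
Hence 159.0.

159.0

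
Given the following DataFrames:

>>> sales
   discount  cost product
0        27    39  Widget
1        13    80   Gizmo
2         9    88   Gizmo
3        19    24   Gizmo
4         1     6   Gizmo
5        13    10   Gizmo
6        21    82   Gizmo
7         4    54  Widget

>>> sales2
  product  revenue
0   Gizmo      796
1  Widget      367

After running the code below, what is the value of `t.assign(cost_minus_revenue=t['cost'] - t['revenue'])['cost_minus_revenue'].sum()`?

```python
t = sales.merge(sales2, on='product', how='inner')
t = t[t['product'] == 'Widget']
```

-641

merge on 'product' (how='inner') → 8 rows:
   discount  cost product  revenue
0        27    39  Widget      367
1        13    80   Gizmo      796
2         9    88   Gizmo      796
3        19    24   Gizmo      796
4         1     6   Gizmo      796
5        13    10   Gizmo      796
6        21    82   Gizmo      796
7         4    54  Widget      367
filter rows where product == 'Widget':
   discount  cost product  revenue
0        27    39  Widget      367
7         4    54  Widget      367
add column cost_minus_revenue = t['cost'] - t['revenue']:
   discount  cost product  revenue  cost_minus_revenue
0        27    39  Widget      367                -328
7         4    54  Widget      367                -313
sum of column 'cost_minus_revenue' → -641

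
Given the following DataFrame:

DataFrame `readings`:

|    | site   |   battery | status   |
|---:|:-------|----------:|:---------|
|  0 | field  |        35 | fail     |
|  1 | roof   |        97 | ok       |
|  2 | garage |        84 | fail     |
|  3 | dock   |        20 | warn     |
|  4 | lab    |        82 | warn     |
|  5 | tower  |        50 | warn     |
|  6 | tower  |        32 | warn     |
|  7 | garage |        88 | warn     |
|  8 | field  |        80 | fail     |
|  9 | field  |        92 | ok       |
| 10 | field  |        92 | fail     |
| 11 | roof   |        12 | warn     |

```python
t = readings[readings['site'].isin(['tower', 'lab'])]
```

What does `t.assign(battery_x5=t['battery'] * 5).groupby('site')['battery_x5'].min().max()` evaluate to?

410

filter rows where site in ['tower', 'lab']:
    site  battery status
4    lab       82   warn
5  tower       50   warn
6  tower       32   warn
add column battery_x5 = t['battery'] * 5:
    site  battery status  battery_x5
4    lab       82   warn         410
5  tower       50   warn         250
6  tower       32   warn         160
group by site, min of battery_x5:
site
lab      410
tower    160
Name: battery_x5, dtype: int64
max of the resulting series → 410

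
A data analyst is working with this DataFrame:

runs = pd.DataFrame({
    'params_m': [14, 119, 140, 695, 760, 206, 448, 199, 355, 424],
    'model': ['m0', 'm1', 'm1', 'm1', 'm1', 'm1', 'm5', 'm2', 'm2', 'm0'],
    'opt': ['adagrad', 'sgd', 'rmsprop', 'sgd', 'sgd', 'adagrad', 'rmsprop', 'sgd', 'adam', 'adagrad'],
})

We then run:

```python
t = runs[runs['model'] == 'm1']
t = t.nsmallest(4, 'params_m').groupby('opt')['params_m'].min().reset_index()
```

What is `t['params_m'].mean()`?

filter rows where model == 'm1':
   params_m model      opt
1       119    m1      sgd
2       140    m1  rmsprop
3       695    m1      sgd
4       760    m1      sgd
5       206    m1  adagrad
take 4 rows with smallest params_m:
   params_m model      opt
1       119    m1      sgd
2       140    m1  rmsprop
5       206    m1  adagrad
3       695    m1      sgd
group by opt, min of params_m:
opt
adagrad    206
rmsprop    140
sgd        119
Name: params_m, dtype: int64
reset_index():
       opt  params_m
0  adagrad       206
1  rmsprop       140
2      sgd       119
So mean() = 155.0.

155.0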